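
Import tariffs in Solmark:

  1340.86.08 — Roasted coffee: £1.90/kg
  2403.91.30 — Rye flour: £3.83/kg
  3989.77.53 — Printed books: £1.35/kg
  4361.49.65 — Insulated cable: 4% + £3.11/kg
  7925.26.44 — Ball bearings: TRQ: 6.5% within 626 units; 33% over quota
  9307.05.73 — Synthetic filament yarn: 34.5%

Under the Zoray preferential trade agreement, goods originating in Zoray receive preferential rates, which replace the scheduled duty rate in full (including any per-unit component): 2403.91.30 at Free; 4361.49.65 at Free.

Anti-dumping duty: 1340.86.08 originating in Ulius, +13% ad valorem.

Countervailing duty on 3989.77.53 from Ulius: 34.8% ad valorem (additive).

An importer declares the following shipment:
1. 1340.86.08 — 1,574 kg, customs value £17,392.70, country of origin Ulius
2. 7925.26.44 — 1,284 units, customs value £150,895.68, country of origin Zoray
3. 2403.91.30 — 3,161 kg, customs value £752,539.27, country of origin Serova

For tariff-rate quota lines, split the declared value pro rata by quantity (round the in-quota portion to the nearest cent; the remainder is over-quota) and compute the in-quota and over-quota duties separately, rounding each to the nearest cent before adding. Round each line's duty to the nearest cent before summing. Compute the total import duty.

£47,658.46

Line 1 (1340.86.08, Ulius, 1,574 kg, £17,392.70):
Base rate for 1340.86.08 is £1.90/kg.
Additional duty on 1340.86.08 from Ulius: +13% ad valorem. Applied ad valorem rate = 13%.
Duty = £17,392.70 × 13% + 1,574 × £1.90 = £5,251.65.
Line 2 (7925.26.44, Zoray, 1,284 units, £150,895.68):
Code 7925.26.44 is under a tariff-rate quota (threshold 626 units). In-quota: 626 units at 6.5%; over-quota: 658 units at 33%.
Pro-rata value split: in-quota = £150,895.68 × 626/1,284 = £73,567.52; over-quota = £150,895.68 − £73,567.52 = £77,328.16.
In-quota duty = £73,567.52 × 6.5% = £4,781.89. Over-quota duty = £77,328.16 × 33% = £25,518.29.
Line duty = £4,781.89 + £25,518.29 = £30,300.18.
Line 3 (2403.91.30, Serova, 3,161 kg, £752,539.27):
Base rate for 2403.91.30 is £3.83/kg.
2403.91.30 has an FTA preferential rate, but origin Serova is not Zoray; base rate stands.
Duty = 3,161 × £3.83 = £12,106.63.
Total = £5,251.65 + £30,300.18 + £12,106.63 = £47,658.46.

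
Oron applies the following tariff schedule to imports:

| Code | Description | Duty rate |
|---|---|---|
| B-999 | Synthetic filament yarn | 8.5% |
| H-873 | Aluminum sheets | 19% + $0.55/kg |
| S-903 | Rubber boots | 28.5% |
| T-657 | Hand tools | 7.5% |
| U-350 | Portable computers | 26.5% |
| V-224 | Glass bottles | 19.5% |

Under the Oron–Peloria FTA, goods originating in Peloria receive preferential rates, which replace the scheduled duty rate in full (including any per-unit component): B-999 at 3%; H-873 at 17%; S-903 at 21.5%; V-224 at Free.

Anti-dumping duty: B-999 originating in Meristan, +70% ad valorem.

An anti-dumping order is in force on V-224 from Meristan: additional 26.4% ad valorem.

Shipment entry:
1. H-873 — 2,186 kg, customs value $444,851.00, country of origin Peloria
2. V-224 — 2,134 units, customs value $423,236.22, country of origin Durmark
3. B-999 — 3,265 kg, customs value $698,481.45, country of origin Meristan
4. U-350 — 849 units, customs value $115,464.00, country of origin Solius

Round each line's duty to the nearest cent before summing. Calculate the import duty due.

Line 1 (H-873, Peloria, 2,186 kg, $444,851.00):
Base rate for H-873 is 19% + $0.55/kg.
Origin Peloria qualifies under the Oron–Peloria agreement and H-873 is covered: preferential rate 17% applies instead.
Duty = $444,851.00 × 17% = $75,624.67.
Line 2 (V-224, Durmark, 2,134 units, $423,236.22):
Base rate for V-224 is 19.5%.
V-224 has an FTA preferential rate, but origin Durmark is not Peloria; base rate stands.
The additional-duty order on V-224 targets Meristan, not Durmark; it does not apply.
Duty = $423,236.22 × 19.5% = $82,531.06.
Line 3 (B-999, Meristan, 3,265 kg, $698,481.45):
Base rate for B-999 is 8.5%.
B-999 has an FTA preferential rate, but origin Meristan is not Peloria; base rate stands.
Additional duty on B-999 from Meristan: +70%. Applied ad valorem rate: 8.5% + 70% = 78.5%.
Duty = $698,481.45 × 78.5% = $548,307.94.
Line 4 (U-350, Solius, 849 units, $115,464.00):
Base rate for U-350 is 26.5%.
Duty = $115,464.00 × 26.5% = $30,597.96.
Total = $75,624.67 + $82,531.06 + $548,307.94 + $30,597.96 = $737,061.63.

$737,061.63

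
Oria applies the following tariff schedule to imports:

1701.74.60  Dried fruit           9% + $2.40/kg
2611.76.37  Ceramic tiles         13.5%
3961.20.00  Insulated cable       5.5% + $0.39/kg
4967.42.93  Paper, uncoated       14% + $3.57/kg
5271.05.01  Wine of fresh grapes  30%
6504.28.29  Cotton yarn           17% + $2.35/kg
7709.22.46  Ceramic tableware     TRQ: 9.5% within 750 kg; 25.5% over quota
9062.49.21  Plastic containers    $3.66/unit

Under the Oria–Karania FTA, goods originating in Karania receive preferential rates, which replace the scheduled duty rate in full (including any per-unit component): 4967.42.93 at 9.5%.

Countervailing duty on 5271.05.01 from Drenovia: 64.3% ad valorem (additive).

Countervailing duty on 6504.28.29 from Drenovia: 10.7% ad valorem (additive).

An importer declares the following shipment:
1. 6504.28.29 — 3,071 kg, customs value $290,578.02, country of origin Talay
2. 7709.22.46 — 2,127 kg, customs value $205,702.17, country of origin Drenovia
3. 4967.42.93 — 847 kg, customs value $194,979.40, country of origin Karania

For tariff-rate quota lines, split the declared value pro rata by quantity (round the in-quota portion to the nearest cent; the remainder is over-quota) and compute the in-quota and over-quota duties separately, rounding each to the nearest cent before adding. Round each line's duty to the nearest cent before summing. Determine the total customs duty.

Line 1 (6504.28.29, Talay, 3,071 kg, $290,578.02):
Base rate for 6504.28.29 is 17% + $2.35/kg.
The additional-duty order on 6504.28.29 targets Drenovia, not Talay; it does not apply.
Duty = $290,578.02 × 17% + 3,071 × $2.35 = $56,615.11.
Line 2 (7709.22.46, Drenovia, 2,127 kg, $205,702.17):
Code 7709.22.46 is under a tariff-rate quota (threshold 750 kg). In-quota: 750 kg at 9.5%; over-quota: 1,377 kg at 25.5%.
Pro-rata value split: in-quota = $205,702.17 × 750/2,127 = $72,532.50; over-quota = $205,702.17 − $72,532.50 = $133,169.67.
In-quota duty = $72,532.50 × 9.5% = $6,890.59. Over-quota duty = $133,169.67 × 25.5% = $33,958.27.
Line duty = $6,890.59 + $33,958.27 = $40,848.86.
Line 3 (4967.42.93, Karania, 847 kg, $194,979.40):
Base rate for 4967.42.93 is 14% + $3.57/kg.
Origin Karania qualifies under the Oria–Karania agreement and 4967.42.93 is covered: preferential rate 9.5% applies instead.
Duty = $194,979.40 × 9.5% = $18,523.04.
Total = $56,615.11 + $40,848.86 + $18,523.04 = $115,987.01.

$115,987.01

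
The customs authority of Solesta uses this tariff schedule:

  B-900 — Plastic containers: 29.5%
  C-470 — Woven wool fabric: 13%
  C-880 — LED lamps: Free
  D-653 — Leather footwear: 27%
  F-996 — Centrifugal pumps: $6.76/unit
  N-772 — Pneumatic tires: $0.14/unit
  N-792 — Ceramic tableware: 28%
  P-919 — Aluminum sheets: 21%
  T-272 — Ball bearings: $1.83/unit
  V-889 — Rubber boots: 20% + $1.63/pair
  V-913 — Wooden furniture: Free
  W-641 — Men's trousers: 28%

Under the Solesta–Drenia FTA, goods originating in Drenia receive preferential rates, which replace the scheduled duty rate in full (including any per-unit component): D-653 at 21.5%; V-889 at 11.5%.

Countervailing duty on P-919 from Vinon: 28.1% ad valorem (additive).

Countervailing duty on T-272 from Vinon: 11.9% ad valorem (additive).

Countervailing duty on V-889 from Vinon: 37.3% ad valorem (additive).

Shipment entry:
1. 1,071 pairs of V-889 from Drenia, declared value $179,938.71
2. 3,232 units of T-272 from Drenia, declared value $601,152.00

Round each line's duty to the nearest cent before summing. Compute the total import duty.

Line 1 (V-889, Drenia, 1,071 pairs, $179,938.71):
Base rate for V-889 is 20% + $1.63/pair.
Origin Drenia qualifies under the Solesta–Drenia agreement and V-889 is covered: preferential rate 11.5% applies instead.
The additional-duty order on V-889 targets Vinon, not Drenia; it does not apply.
Duty = $179,938.71 × 11.5% = $20,692.95.
Line 2 (T-272, Drenia, 3,232 units, $601,152.00):
Base rate for T-272 is $1.83/unit.
Origin Drenia is the FTA partner but T-272 is not on the preference list; base rate stands.
The additional-duty order on T-272 targets Vinon, not Drenia; it does not apply.
Duty = 3,232 × $1.83 = $5,914.56.
Total = $20,692.95 + $5,914.56 = $26,607.51.

$26,607.51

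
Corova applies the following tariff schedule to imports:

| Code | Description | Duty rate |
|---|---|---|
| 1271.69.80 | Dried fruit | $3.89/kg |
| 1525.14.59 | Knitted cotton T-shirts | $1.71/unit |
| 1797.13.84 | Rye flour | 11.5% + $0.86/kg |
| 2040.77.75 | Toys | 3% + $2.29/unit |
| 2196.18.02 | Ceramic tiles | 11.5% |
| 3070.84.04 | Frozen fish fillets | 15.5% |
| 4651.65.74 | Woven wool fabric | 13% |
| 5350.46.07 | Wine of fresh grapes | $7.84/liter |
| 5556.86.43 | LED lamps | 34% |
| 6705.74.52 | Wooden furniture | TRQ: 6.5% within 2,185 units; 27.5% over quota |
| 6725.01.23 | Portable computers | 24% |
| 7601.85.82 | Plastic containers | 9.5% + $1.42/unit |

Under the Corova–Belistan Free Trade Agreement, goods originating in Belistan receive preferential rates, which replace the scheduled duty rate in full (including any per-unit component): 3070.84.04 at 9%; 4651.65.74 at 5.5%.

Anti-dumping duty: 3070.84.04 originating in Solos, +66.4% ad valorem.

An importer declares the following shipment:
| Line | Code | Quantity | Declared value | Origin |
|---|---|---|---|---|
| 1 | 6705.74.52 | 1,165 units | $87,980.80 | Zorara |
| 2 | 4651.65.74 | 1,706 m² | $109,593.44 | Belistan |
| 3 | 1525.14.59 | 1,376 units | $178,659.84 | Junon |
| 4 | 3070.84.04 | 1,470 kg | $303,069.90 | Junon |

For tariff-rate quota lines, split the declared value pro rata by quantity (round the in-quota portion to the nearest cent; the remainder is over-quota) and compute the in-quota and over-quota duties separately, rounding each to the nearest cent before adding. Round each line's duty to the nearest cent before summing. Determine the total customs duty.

$61,075.18

Line 1 (6705.74.52, Zorara, 1,165 units, $87,980.80):
Code 6705.74.52 is under a tariff-rate quota (threshold 2,185 units). Quantity 1,165 units is within the quota, so the in-quota rate 6.5% applies to the full value.
Duty = $87,980.80 × 6.5% = $5,718.75.
Line 2 (4651.65.74, Belistan, 1,706 m², $109,593.44):
Base rate for 4651.65.74 is 13%.
Origin Belistan qualifies under the Corova–Belistan agreement and 4651.65.74 is covered: preferential rate 5.5% applies instead.
Duty = $109,593.44 × 5.5% = $6,027.64.
Line 3 (1525.14.59, Junon, 1,376 units, $178,659.84):
Base rate for 1525.14.59 is $1.71/unit.
Duty = 1,376 × $1.71 = $2,352.96.
Line 4 (3070.84.04, Junon, 1,470 kg, $303,069.90):
Base rate for 3070.84.04 is 15.5%.
3070.84.04 has an FTA preferential rate, but origin Junon is not Belistan; base rate stands.
The additional-duty order on 3070.84.04 targets Solos, not Junon; it does not apply.
Duty = $303,069.90 × 15.5% = $46,975.83.
Total = $5,718.75 + $6,027.64 + $2,352.96 + $46,975.83 = $61,075.18.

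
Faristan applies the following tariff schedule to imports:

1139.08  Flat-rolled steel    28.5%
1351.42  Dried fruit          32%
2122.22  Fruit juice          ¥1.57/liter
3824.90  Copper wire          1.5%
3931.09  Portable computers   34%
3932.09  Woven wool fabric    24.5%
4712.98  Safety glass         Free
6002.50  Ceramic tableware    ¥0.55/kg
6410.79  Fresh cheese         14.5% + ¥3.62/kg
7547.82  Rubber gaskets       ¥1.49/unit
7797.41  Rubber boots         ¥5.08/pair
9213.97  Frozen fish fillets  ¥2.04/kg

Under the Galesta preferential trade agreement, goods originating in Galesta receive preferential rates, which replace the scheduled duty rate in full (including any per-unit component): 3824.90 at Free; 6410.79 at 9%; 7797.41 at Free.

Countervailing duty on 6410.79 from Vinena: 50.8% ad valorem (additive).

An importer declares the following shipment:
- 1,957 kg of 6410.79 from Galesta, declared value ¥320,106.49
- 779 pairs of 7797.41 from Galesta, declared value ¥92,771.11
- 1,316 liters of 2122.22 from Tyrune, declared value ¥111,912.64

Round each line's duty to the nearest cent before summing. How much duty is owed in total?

Line 1 (6410.79, Galesta, 1,957 kg, ¥320,106.49):
Base rate for 6410.79 is 14.5% + ¥3.62/kg.
Origin Galesta qualifies under the Faristan–Galesta agreement and 6410.79 is covered: preferential rate 9% applies instead.
The additional-duty order on 6410.79 targets Vinena, not Galesta; it does not apply.
Duty = ¥320,106.49 × 9% = ¥28,809.58.
Line 2 (7797.41, Galesta, 779 pairs, ¥92,771.11):
Base rate for 7797.41 is ¥5.08/pair.
Origin Galesta qualifies under the Faristan–Galesta agreement and 7797.41 is covered: preferential rate Free applies instead.
Duty = ¥92,771.11 × 0% = ¥0.00.
Line 3 (2122.22, Tyrune, 1,316 liters, ¥111,912.64):
Base rate for 2122.22 is ¥1.57/liter.
Duty = 1,316 × ¥1.57 = ¥2,066.12.
Total = ¥28,809.58 + ¥0.00 + ¥2,066.12 = ¥30,875.70.

¥30,875.70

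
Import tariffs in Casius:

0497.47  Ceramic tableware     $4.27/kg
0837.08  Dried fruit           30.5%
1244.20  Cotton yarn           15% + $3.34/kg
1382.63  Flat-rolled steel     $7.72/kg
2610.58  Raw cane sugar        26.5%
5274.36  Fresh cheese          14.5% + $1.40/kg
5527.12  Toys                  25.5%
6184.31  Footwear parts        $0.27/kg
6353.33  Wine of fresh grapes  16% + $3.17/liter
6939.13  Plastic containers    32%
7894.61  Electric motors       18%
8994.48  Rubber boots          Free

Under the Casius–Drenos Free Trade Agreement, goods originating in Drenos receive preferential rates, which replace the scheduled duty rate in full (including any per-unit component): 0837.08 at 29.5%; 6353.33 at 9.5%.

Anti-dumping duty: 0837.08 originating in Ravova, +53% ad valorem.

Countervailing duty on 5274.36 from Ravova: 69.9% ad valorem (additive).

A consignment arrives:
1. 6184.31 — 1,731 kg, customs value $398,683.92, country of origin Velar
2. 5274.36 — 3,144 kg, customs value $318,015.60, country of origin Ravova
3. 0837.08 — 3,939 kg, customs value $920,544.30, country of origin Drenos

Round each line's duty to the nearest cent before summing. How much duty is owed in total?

$544,834.71

Line 1 (6184.31, Velar, 1,731 kg, $398,683.92):
Base rate for 6184.31 is $0.27/kg.
Duty = 1,731 × $0.27 = $467.37.
Line 2 (5274.36, Ravova, 3,144 kg, $318,015.60):
Base rate for 5274.36 is 14.5% + $1.40/kg.
Additional duty on 5274.36 from Ravova: +69.9%. Applied ad valorem rate: 14.5% + 69.9% = 84.4%.
Duty = $318,015.60 × 84.4% + 3,144 × $1.40 = $272,806.77.
Line 3 (0837.08, Drenos, 3,939 kg, $920,544.30):
Base rate for 0837.08 is 30.5%.
Origin Drenos qualifies under the Casius–Drenos agreement and 0837.08 is covered: preferential rate 29.5% applies instead.
The additional-duty order on 0837.08 targets Ravova, not Drenos; it does not apply.
Duty = $920,544.30 × 29.5% = $271,560.57.
Total = $467.37 + $272,806.77 + $271,560.57 = $544,834.71.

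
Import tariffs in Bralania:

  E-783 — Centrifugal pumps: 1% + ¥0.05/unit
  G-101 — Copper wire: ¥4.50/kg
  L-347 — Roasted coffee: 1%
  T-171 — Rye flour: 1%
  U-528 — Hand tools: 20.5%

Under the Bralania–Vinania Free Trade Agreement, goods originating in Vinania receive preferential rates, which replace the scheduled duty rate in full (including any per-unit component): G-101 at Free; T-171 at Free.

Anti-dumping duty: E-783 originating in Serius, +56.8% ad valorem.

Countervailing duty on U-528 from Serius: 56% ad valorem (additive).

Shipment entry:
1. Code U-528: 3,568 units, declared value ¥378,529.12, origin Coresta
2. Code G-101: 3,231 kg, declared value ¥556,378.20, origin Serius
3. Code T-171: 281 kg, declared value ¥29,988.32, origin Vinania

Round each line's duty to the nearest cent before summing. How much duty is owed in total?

Line 1 (U-528, Coresta, 3,568 units, ¥378,529.12):
Base rate for U-528 is 20.5%.
The additional-duty order on U-528 targets Serius, not Coresta; it does not apply.
Duty = ¥378,529.12 × 20.5% = ¥77,598.47.
Line 2 (G-101, Serius, 3,231 kg, ¥556,378.20):
Base rate for G-101 is ¥4.50/kg.
G-101 has an FTA preferential rate, but origin Serius is not Vinania; base rate stands.
Duty = 3,231 × ¥4.50 = ¥14,539.50.
Line 3 (T-171, Vinania, 281 kg, ¥29,988.32):
Base rate for T-171 is 1%.
Origin Vinania qualifies under the Bralania–Vinania agreement and T-171 is covered: preferential rate Free applies instead.
Duty = ¥29,988.32 × 0% = ¥0.00.
Total = ¥77,598.47 + ¥14,539.50 + ¥0.00 = ¥92,137.97.

¥92,137.97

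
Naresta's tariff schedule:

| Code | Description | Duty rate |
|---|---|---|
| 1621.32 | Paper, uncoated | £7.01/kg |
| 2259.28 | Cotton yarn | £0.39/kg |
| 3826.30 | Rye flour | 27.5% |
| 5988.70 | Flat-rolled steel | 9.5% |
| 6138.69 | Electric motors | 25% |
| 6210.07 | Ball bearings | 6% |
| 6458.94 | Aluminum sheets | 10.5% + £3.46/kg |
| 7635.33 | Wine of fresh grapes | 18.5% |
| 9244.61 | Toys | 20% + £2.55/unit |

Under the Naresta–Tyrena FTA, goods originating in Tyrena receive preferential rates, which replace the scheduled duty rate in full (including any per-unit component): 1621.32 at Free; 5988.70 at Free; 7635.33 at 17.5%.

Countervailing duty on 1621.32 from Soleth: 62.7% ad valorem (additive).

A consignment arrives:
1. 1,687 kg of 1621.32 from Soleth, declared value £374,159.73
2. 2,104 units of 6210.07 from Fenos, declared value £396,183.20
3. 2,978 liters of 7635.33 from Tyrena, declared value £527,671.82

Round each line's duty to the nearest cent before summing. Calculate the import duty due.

Line 1 (1621.32, Soleth, 1,687 kg, £374,159.73):
Base rate for 1621.32 is £7.01/kg.
1621.32 has an FTA preferential rate, but origin Soleth is not Tyrena; base rate stands.
Additional duty on 1621.32 from Soleth: +62.7% ad valorem. Applied ad valorem rate = 62.7%.
Duty = £374,159.73 × 62.7% + 1,687 × £7.01 = £246,424.02.
Line 2 (6210.07, Fenos, 2,104 units, £396,183.20):
Base rate for 6210.07 is 6%.
Duty = £396,183.20 × 6% = £23,770.99.
Line 3 (7635.33, Tyrena, 2,978 liters, £527,671.82):
Base rate for 7635.33 is 18.5%.
Origin Tyrena qualifies under the Naresta–Tyrena agreement and 7635.33 is covered: preferential rate 17.5% applies instead.
Duty = £527,671.82 × 17.5% = £92,342.57.
Total = £246,424.02 + £23,770.99 + £92,342.57 = £362,537.58.

£362,537.58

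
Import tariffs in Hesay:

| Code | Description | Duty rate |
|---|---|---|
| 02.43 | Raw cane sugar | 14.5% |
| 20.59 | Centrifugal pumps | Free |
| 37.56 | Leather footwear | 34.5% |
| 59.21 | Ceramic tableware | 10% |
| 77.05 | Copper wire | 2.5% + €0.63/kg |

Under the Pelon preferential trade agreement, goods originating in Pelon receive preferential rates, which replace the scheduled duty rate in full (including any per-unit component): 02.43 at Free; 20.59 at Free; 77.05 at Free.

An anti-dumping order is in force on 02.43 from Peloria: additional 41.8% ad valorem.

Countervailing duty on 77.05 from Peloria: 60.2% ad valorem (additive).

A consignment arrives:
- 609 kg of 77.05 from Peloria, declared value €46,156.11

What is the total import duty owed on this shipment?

Line 1 (77.05, Peloria, 609 kg, €46,156.11):
Base rate for 77.05 is 2.5% + €0.63/kg.
77.05 has an FTA preferential rate, but origin Peloria is not Pelon; base rate stands.
Additional duty on 77.05 from Peloria: +60.2%. Applied ad valorem rate: 2.5% + 60.2% = 62.7%.
Duty = €46,156.11 × 62.7% + 609 × €0.63 = €29,323.55.

€29,323.55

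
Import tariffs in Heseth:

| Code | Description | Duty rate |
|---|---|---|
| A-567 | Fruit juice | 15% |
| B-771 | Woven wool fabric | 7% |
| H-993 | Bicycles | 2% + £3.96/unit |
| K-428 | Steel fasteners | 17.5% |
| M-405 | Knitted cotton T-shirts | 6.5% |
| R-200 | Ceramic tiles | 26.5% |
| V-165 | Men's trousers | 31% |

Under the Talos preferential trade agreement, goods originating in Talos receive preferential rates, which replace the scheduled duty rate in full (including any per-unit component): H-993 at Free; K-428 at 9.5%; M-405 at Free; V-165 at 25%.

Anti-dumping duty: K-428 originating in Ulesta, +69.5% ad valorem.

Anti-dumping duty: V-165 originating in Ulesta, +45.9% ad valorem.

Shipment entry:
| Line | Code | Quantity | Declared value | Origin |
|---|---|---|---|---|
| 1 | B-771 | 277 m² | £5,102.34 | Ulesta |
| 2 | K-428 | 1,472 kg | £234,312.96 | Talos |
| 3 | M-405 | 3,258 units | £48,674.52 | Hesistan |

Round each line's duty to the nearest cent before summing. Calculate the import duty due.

Line 1 (B-771, Ulesta, 277 m², £5,102.34):
Base rate for B-771 is 7%.
Duty = £5,102.34 × 7% = £357.16.
Line 2 (K-428, Talos, 1,472 kg, £234,312.96):
Base rate for K-428 is 17.5%.
Origin Talos qualifies under the Heseth–Talos agreement and K-428 is covered: preferential rate 9.5% applies instead.
The additional-duty order on K-428 targets Ulesta, not Talos; it does not apply.
Duty = £234,312.96 × 9.5% = £22,259.73.
Line 3 (M-405, Hesistan, 3,258 units, £48,674.52):
Base rate for M-405 is 6.5%.
M-405 has an FTA preferential rate, but origin Hesistan is not Talos; base rate stands.
Duty = £48,674.52 × 6.5% = £3,163.84.
Total = £357.16 + £22,259.73 + £3,163.84 = £25,780.73.

£25,780.73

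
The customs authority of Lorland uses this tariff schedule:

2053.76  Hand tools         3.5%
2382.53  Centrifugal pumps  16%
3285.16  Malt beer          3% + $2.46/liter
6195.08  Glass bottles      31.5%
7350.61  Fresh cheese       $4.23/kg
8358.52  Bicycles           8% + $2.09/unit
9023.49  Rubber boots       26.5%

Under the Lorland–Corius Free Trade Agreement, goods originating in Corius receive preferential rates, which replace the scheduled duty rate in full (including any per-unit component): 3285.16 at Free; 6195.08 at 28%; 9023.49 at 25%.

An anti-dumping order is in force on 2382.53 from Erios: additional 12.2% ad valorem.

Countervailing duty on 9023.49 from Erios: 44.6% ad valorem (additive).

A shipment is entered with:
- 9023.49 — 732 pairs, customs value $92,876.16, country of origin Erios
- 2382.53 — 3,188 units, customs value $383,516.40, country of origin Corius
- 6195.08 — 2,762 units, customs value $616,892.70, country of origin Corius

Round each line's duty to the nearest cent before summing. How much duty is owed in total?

Line 1 (9023.49, Erios, 732 pairs, $92,876.16):
Base rate for 9023.49 is 26.5%.
9023.49 has an FTA preferential rate, but origin Erios is not Corius; base rate stands.
Additional duty on 9023.49 from Erios: +44.6%. Applied ad valorem rate: 26.5% + 44.6% = 71.1%.
Duty = $92,876.16 × 71.1% = $66,034.95.
Line 2 (2382.53, Corius, 3,188 units, $383,516.40):
Base rate for 2382.53 is 16%.
Origin Corius is the FTA partner but 2382.53 is not on the preference list; base rate stands.
The additional-duty order on 2382.53 targets Erios, not Corius; it does not apply.
Duty = $383,516.40 × 16% = $61,362.62.
Line 3 (6195.08, Corius, 2,762 units, $616,892.70):
Base rate for 6195.08 is 31.5%.
Origin Corius qualifies under the Lorland–Corius agreement and 6195.08 is covered: preferential rate 28% applies instead.
Duty = $616,892.70 × 28% = $172,729.96.
Total = $66,034.95 + $61,362.62 + $172,729.96 = $300,127.53.

$300,127.53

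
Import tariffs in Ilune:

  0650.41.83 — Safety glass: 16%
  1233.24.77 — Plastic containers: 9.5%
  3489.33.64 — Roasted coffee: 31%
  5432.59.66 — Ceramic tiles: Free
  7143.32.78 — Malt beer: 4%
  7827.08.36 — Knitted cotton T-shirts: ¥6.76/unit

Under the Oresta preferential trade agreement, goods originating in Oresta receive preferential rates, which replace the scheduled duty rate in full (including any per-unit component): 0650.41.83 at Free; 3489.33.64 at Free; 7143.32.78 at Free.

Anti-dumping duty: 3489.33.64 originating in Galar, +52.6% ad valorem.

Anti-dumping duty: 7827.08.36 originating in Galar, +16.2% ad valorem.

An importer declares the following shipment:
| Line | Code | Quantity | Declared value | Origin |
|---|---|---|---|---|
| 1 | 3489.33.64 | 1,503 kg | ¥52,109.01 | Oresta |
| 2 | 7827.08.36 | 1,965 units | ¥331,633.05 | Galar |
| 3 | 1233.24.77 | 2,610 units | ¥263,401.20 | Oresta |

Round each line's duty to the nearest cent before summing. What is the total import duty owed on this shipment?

¥92,031.06

Line 1 (3489.33.64, Oresta, 1,503 kg, ¥52,109.01):
Base rate for 3489.33.64 is 31%.
Origin Oresta qualifies under the Ilune–Oresta agreement and 3489.33.64 is covered: preferential rate Free applies instead.
The additional-duty order on 3489.33.64 targets Galar, not Oresta; it does not apply.
Duty = ¥52,109.01 × 0% = ¥0.00.
Line 2 (7827.08.36, Galar, 1,965 units, ¥331,633.05):
Base rate for 7827.08.36 is ¥6.76/unit.
Additional duty on 7827.08.36 from Galar: +16.2% ad valorem. Applied ad valorem rate = 16.2%.
Duty = ¥331,633.05 × 16.2% + 1,965 × ¥6.76 = ¥67,007.95.
Line 3 (1233.24.77, Oresta, 2,610 units, ¥263,401.20):
Base rate for 1233.24.77 is 9.5%.
Origin Oresta is the FTA partner but 1233.24.77 is not on the preference list; base rate stands.
Duty = ¥263,401.20 × 9.5% = ¥25,023.11.
Total = ¥0.00 + ¥67,007.95 + ¥25,023.11 = ¥92,031.06.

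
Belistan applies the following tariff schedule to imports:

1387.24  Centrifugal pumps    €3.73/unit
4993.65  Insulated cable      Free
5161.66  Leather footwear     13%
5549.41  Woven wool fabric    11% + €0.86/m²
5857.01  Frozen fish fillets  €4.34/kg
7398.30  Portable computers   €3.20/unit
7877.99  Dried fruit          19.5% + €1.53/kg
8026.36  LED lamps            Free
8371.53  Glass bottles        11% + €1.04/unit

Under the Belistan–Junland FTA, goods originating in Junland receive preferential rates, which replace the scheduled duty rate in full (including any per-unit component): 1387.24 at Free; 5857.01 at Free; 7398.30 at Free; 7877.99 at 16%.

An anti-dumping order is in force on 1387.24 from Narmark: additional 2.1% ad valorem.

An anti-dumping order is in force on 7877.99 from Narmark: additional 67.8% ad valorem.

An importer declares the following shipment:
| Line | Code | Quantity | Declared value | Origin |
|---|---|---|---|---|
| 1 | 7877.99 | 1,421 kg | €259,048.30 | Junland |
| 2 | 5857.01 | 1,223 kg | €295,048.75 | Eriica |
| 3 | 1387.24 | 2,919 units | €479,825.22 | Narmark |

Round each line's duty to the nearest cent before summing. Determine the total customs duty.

€67,719.75

Line 1 (7877.99, Junland, 1,421 kg, €259,048.30):
Base rate for 7877.99 is 19.5% + €1.53/kg.
Origin Junland qualifies under the Belistan–Junland agreement and 7877.99 is covered: preferential rate 16% applies instead.
The additional-duty order on 7877.99 targets Narmark, not Junland; it does not apply.
Duty = €259,048.30 × 16% = €41,447.73.
Line 2 (5857.01, Eriica, 1,223 kg, €295,048.75):
Base rate for 5857.01 is €4.34/kg.
5857.01 has an FTA preferential rate, but origin Eriica is not Junland; base rate stands.
Duty = 1,223 × €4.34 = €5,307.82.
Line 3 (1387.24, Narmark, 2,919 units, €479,825.22):
Base rate for 1387.24 is €3.73/unit.
1387.24 has an FTA preferential rate, but origin Narmark is not Junland; base rate stands.
Additional duty on 1387.24 from Narmark: +2.1% ad valorem. Applied ad valorem rate = 2.1%.
Duty = €479,825.22 × 2.1% + 2,919 × €3.73 = €20,964.20.
Total = €41,447.73 + €5,307.82 + €20,964.20 = €67,719.75.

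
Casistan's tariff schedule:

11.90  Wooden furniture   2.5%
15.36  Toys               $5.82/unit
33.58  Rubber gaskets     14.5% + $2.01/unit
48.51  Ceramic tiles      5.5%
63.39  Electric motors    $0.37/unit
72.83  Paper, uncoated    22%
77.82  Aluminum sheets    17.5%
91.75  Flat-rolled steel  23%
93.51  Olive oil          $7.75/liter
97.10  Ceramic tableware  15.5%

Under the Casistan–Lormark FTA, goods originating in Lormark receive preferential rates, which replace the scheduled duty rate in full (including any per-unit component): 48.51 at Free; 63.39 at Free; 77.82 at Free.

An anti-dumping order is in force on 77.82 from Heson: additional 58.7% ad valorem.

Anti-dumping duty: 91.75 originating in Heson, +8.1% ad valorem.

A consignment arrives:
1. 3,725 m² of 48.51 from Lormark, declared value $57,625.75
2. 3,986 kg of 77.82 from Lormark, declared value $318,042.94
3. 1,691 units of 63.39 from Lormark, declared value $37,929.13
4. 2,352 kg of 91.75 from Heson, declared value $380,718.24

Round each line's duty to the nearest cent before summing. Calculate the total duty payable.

Line 1 (48.51, Lormark, 3,725 m², $57,625.75):
Base rate for 48.51 is 5.5%.
Origin Lormark qualifies under the Casistan–Lormark agreement and 48.51 is covered: preferential rate Free applies instead.
Duty = $57,625.75 × 0% = $0.00.
Line 2 (77.82, Lormark, 3,986 kg, $318,042.94):
Base rate for 77.82 is 17.5%.
Origin Lormark qualifies under the Casistan–Lormark agreement and 77.82 is covered: preferential rate Free applies instead.
The additional-duty order on 77.82 targets Heson, not Lormark; it does not apply.
Duty = $318,042.94 × 0% = $0.00.
Line 3 (63.39, Lormark, 1,691 units, $37,929.13):
Base rate for 63.39 is $0.37/unit.
Origin Lormark qualifies under the Casistan–Lormark agreement and 63.39 is covered: preferential rate Free applies instead.
Duty = $37,929.13 × 0% = $0.00.
Line 4 (91.75, Heson, 2,352 kg, $380,718.24):
Base rate for 91.75 is 23%.
Additional duty on 91.75 from Heson: +8.1%. Applied ad valorem rate: 23% + 8.1% = 31.1%.
Duty = $380,718.24 × 31.1% = $118,403.37.
Total = $0.00 + $0.00 + $0.00 + $118,403.37 = $118,403.37.

$118,403.37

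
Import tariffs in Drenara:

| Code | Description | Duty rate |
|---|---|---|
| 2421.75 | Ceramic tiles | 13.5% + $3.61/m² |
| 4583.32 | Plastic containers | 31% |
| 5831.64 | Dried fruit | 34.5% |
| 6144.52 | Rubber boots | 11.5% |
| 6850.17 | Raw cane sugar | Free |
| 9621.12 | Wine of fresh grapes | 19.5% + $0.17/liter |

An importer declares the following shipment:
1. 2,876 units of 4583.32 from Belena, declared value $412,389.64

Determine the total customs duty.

$127,840.79

Line 1 (4583.32, Belena, 2,876 units, $412,389.64):
Base rate for 4583.32 is 31%.
Duty = $412,389.64 × 31% = $127,840.79.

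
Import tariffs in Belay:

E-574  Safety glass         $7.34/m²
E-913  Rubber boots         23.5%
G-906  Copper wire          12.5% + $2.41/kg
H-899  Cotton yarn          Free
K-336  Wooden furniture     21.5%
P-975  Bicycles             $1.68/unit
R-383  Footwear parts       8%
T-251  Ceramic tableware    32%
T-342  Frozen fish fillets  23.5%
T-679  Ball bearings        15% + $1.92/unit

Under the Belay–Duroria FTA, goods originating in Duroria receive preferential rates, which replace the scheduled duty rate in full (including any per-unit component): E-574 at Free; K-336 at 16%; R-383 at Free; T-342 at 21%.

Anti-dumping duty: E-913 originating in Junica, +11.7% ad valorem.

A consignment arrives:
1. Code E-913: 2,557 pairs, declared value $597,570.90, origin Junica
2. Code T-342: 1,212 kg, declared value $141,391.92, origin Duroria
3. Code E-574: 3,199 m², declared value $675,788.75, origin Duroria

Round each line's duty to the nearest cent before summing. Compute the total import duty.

$240,037.26

Line 1 (E-913, Junica, 2,557 pairs, $597,570.90):
Base rate for E-913 is 23.5%.
Additional duty on E-913 from Junica: +11.7%. Applied ad valorem rate: 23.5% + 11.7% = 35.2%.
Duty = $597,570.90 × 35.2% = $210,344.96.
Line 2 (T-342, Duroria, 1,212 kg, $141,391.92):
Base rate for T-342 is 23.5%.
Origin Duroria qualifies under the Belay–Duroria agreement and T-342 is covered: preferential rate 21% applies instead.
Duty = $141,391.92 × 21% = $29,692.30.
Line 3 (E-574, Duroria, 3,199 m², $675,788.75):
Base rate for E-574 is $7.34/m².
Origin Duroria qualifies under the Belay–Duroria agreement and E-574 is covered: preferential rate Free applies instead.
Duty = $675,788.75 × 0% = $0.00.
Total = $210,344.96 + $29,692.30 + $0.00 = $240,037.26.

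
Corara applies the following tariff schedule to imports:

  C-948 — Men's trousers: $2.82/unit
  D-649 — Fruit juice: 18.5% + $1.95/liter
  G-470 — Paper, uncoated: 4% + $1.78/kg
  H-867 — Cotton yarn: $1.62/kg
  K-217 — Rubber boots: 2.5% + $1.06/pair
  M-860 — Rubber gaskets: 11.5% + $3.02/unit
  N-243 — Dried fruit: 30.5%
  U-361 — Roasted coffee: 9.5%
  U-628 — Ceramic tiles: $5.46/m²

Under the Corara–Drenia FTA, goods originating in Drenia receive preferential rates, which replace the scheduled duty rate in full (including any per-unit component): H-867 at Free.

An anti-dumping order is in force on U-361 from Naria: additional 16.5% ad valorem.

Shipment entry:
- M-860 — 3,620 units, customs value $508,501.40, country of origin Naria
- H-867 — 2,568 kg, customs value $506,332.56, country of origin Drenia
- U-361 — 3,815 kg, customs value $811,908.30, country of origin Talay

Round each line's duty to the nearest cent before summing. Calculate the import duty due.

$146,541.35

Line 1 (M-860, Naria, 3,620 units, $508,501.40):
Base rate for M-860 is 11.5% + $3.02/unit.
Duty = $508,501.40 × 11.5% + 3,620 × $3.02 = $69,410.06.
Line 2 (H-867, Drenia, 2,568 kg, $506,332.56):
Base rate for H-867 is $1.62/kg.
Origin Drenia qualifies under the Corara–Drenia agreement and H-867 is covered: preferential rate Free applies instead.
Duty = $506,332.56 × 0% = $0.00.
Line 3 (U-361, Talay, 3,815 kg, $811,908.30):
Base rate for U-361 is 9.5%.
The additional-duty order on U-361 targets Naria, not Talay; it does not apply.
Duty = $811,908.30 × 9.5% = $77,131.29.
Total = $69,410.06 + $0.00 + $77,131.29 = $146,541.35.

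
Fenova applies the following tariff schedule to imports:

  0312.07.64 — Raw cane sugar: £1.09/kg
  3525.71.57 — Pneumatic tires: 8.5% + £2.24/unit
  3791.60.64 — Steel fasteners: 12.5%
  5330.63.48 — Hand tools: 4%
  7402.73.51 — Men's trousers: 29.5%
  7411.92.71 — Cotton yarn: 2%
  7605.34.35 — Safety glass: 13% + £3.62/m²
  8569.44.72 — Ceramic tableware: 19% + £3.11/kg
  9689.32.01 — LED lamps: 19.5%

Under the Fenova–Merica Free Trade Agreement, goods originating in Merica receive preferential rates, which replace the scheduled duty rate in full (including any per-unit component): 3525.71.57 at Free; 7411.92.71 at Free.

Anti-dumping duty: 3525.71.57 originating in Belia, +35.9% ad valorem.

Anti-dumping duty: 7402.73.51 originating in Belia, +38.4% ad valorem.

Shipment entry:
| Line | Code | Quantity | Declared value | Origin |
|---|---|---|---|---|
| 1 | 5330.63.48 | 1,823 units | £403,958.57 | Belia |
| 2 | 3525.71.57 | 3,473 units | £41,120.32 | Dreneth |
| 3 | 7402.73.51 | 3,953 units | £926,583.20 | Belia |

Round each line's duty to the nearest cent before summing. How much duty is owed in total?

Line 1 (5330.63.48, Belia, 1,823 units, £403,958.57):
Base rate for 5330.63.48 is 4%.
Duty = £403,958.57 × 4% = £16,158.34.
Line 2 (3525.71.57, Dreneth, 3,473 units, £41,120.32):
Base rate for 3525.71.57 is 8.5% + £2.24/unit.
3525.71.57 has an FTA preferential rate, but origin Dreneth is not Merica; base rate stands.
The additional-duty order on 3525.71.57 targets Belia, not Dreneth; it does not apply.
Duty = £41,120.32 × 8.5% + 3,473 × £2.24 = £11,274.75.
Line 3 (7402.73.51, Belia, 3,953 units, £926,583.20):
Base rate for 7402.73.51 is 29.5%.
Additional duty on 7402.73.51 from Belia: +38.4%. Applied ad valorem rate: 29.5% + 38.4% = 67.9%.
Duty = £926,583.20 × 67.9% = £629,149.99.
Total = £16,158.34 + £11,274.75 + £629,149.99 = £656,583.08.

£656,583.08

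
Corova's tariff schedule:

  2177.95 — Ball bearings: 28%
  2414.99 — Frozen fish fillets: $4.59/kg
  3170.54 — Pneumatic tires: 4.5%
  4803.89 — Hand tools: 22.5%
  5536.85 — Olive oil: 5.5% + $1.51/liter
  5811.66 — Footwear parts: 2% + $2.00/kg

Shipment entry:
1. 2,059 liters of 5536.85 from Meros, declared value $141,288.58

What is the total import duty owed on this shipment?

Line 1 (5536.85, Meros, 2,059 liters, $141,288.58):
Base rate for 5536.85 is 5.5% + $1.51/liter.
Duty = $141,288.58 × 5.5% + 2,059 × $1.51 = $10,879.96.

$10,879.96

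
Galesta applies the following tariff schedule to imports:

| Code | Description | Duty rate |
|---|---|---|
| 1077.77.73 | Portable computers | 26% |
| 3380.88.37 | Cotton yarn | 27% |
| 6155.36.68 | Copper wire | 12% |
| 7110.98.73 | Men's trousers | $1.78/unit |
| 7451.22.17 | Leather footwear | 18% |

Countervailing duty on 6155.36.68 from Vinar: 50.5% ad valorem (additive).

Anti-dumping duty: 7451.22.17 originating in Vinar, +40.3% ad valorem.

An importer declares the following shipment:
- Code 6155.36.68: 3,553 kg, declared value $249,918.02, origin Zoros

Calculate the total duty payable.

Line 1 (6155.36.68, Zoros, 3,553 kg, $249,918.02):
Base rate for 6155.36.68 is 12%.
The additional-duty order on 6155.36.68 targets Vinar, not Zoros; it does not apply.
Duty = $249,918.02 × 12% = $29,990.16.

$29,990.16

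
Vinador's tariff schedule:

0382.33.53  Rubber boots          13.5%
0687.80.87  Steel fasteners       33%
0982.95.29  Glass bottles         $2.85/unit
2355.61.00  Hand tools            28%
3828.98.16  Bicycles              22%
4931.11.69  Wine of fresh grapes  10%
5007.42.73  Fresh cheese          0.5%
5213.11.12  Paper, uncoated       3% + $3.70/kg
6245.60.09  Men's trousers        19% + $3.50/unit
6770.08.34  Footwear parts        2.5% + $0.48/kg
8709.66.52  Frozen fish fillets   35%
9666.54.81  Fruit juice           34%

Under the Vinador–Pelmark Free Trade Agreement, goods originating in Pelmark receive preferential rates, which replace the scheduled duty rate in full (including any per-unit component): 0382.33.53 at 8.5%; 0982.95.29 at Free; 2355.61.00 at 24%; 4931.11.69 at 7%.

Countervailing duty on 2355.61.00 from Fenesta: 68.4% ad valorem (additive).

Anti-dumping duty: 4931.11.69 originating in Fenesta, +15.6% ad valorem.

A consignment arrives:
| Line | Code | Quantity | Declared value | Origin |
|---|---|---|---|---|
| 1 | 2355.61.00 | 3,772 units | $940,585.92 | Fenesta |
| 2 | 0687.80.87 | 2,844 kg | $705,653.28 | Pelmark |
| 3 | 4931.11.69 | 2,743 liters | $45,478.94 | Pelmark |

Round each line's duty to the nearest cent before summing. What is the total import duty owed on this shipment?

$1,142,773.94

Line 1 (2355.61.00, Fenesta, 3,772 units, $940,585.92):
Base rate for 2355.61.00 is 28%.
2355.61.00 has an FTA preferential rate, but origin Fenesta is not Pelmark; base rate stands.
Additional duty on 2355.61.00 from Fenesta: +68.4%. Applied ad valorem rate: 28% + 68.4% = 96.4%.
Duty = $940,585.92 × 96.4% = $906,724.83.
Line 2 (0687.80.87, Pelmark, 2,844 kg, $705,653.28):
Base rate for 0687.80.87 is 33%.
Origin Pelmark is the FTA partner but 0687.80.87 is not on the preference list; base rate stands.
Duty = $705,653.28 × 33% = $232,865.58.
Line 3 (4931.11.69, Pelmark, 2,743 liters, $45,478.94):
Base rate for 4931.11.69 is 10%.
Origin Pelmark qualifies under the Vinador–Pelmark agreement and 4931.11.69 is covered: preferential rate 7% applies instead.
The additional-duty order on 4931.11.69 targets Fenesta, not Pelmark; it does not apply.
Duty = $45,478.94 × 7% = $3,183.53.
Total = $906,724.83 + $232,865.58 + $3,183.53 = $1,142,773.94.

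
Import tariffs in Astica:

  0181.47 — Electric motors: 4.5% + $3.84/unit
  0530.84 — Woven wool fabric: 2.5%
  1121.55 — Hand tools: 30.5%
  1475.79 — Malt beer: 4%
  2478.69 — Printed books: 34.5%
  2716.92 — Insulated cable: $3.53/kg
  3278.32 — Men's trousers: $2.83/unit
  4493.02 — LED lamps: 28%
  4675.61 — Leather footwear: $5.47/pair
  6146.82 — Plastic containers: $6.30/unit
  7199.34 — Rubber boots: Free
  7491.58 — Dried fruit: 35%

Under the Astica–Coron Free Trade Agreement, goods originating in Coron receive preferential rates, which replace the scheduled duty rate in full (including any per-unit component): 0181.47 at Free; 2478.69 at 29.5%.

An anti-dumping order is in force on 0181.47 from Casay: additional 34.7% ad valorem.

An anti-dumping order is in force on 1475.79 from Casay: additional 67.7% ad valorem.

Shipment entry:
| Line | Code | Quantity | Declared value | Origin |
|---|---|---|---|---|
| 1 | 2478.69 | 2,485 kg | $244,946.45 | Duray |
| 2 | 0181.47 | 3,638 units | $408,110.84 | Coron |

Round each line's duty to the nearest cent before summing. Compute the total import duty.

Line 1 (2478.69, Duray, 2,485 kg, $244,946.45):
Base rate for 2478.69 is 34.5%.
2478.69 has an FTA preferential rate, but origin Duray is not Coron; base rate stands.
Duty = $244,946.45 × 34.5% = $84,506.53.
Line 2 (0181.47, Coron, 3,638 units, $408,110.84):
Base rate for 0181.47 is 4.5% + $3.84/unit.
Origin Coron qualifies under the Astica–Coron agreement and 0181.47 is covered: preferential rate Free applies instead.
The additional-duty order on 0181.47 targets Casay, not Coron; it does not apply.
Duty = $408,110.84 × 0% = $0.00.
Total = $84,506.53 + $0.00 = $84,506.53.

$84,506.53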